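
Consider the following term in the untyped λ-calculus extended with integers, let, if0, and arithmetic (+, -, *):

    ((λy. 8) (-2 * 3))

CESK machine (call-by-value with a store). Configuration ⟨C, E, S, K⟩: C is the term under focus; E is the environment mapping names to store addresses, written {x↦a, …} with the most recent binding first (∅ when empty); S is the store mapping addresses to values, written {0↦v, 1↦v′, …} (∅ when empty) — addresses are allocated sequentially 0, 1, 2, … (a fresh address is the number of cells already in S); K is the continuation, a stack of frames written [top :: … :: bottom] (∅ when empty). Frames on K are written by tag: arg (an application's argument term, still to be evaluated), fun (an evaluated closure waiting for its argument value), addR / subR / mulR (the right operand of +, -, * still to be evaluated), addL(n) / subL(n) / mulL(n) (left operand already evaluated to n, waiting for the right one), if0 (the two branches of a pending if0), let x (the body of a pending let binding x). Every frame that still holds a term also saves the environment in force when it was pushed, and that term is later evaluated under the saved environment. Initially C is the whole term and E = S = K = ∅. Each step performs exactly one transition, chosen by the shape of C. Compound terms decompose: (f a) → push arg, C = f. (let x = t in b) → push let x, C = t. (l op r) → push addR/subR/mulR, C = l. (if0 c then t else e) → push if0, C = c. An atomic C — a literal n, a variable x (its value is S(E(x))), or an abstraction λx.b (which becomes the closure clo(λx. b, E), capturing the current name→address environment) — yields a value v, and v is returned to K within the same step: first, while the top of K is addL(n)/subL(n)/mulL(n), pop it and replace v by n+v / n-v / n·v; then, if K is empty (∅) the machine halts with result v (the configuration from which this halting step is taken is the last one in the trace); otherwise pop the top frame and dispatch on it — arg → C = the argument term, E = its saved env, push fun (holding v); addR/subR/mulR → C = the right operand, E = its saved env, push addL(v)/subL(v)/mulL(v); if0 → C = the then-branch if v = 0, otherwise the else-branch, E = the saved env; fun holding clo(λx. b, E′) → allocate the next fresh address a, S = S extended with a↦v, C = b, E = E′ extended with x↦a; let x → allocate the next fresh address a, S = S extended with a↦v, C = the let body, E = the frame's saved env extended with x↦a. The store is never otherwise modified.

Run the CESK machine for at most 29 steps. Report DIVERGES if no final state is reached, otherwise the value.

step 0: <C=((λy. 8) (-2 * 3)), E=∅, S=∅, K=∅>
step 1: <C=(λy. 8), E=∅, S=∅, K=[arg]>
step 2: <C=(-2 * 3), E=∅, S=∅, K=[fun]>
step 3: <C=-2, E=∅, S=∅, K=[mulR :: fun]>
step 4: <C=3, E=∅, S=∅, K=[mulL(-2) :: fun]>
step 5: <C=8, E={y↦0}, S={0↦-6}, K=∅>
→ final value 8

Answer: 8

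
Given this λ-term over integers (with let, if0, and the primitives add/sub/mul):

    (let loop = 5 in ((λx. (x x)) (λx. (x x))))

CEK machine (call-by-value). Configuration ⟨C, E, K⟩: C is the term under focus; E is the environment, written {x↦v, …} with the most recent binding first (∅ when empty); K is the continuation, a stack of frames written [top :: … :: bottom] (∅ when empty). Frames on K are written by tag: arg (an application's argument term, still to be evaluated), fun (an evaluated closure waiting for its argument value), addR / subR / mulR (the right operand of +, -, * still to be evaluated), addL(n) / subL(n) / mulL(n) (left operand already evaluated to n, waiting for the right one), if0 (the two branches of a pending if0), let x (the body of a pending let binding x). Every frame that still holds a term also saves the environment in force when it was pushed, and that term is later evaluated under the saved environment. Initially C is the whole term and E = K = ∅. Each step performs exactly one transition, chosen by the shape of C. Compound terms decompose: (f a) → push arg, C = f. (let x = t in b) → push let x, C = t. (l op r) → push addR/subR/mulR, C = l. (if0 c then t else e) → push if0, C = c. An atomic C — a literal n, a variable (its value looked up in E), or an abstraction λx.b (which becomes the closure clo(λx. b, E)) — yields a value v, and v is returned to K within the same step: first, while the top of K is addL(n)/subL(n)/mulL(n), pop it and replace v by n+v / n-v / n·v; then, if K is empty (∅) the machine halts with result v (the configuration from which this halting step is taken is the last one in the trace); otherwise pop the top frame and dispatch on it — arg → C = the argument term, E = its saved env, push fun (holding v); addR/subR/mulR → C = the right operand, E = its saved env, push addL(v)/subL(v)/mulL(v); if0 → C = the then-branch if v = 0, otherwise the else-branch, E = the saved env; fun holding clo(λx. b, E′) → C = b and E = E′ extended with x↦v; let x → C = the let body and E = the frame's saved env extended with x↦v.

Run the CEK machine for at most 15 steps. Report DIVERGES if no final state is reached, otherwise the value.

Answer: DIVERGES (no final state within 15 steps)

Derivation:
t=0: <C=(let loop = 5 in ((λx. (x x)) (λx. (x x)))), E=∅, K=∅>
t=1: <C=5, E=∅, K=[let loop]>
t=2: <C=((λx. (x x)) (λx. (x x))), E={loop↦5}, K=∅>
t=3: <C=(λx. (x x)), E={loop↦5}, K=[arg]>
t=4: <C=(λx. (x x)), E={loop↦5}, K=[fun]>
t=5: <C=(x x), E={x↦clo(λx. (x x), {loop↦5}), loop↦5}, K=∅>
t=6: <C=x, E={x↦clo(λx. (x x), {loop↦5}), loop↦5}, K=[arg]>
t=7: <C=x, E={x↦clo(λx. (x x), {loop↦5}), loop↦5}, K=[fun]>
… configuration repeats with period 3 (steps 5–7 recur indefinitely) …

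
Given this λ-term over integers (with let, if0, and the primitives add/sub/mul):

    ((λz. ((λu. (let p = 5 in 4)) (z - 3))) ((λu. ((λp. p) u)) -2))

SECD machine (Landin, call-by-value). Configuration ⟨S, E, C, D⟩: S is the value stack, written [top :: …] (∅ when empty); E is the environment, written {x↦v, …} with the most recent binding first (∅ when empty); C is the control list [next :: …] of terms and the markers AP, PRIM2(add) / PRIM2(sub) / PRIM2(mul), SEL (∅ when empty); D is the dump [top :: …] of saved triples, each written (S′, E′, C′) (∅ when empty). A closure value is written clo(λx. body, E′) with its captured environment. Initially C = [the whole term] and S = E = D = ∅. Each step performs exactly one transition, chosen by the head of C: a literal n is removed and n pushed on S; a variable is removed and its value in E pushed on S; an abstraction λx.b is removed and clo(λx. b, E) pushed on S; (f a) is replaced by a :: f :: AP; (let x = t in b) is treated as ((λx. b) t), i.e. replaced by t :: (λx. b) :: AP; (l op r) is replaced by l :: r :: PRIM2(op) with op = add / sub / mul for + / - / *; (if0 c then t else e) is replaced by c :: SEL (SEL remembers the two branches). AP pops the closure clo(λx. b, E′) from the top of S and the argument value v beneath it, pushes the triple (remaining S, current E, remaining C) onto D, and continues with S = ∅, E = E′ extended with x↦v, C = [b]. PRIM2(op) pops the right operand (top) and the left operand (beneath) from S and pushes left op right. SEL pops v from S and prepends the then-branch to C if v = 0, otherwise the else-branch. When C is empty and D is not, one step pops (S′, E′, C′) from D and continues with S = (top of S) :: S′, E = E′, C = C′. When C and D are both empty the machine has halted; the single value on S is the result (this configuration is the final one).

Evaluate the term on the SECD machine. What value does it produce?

Answer: 4

Machine steps:
t=0: [S=∅ | E=∅ | C=[((λz. ((λu. (let p = 5 in 4)) (z - 3))) ((λu. ((λp. p) u)) -2))] | D=∅]
t=1: [S=∅ | E=∅ | C=[((λu. ((λp. p) u)) -2) :: (λz. ((λu. (let p = 5 in 4)) (z - 3))) :: AP] | D=∅]
t=2: [S=∅ | E=∅ | C=[-2 :: (λu. ((λp. p) u)) :: AP :: (λz. ((λu. (let p = 5 in 4)) (z - 3))) :: AP] | D=∅]
t=3: [S=[-2] | E=∅ | C=[(λu. ((λp. p) u)) :: AP :: (λz. ((λu. (let p = 5 in 4)) (z - 3))) :: AP] | D=∅]
t=4: [S=[clo(λu. ((λp. p) u), ∅) :: -2] | E=∅ | C=[AP :: (λz. ((λu. (let p = 5 in 4)) (z - 3))) :: AP] | D=∅]
t=5: [S=∅ | E={u↦-2} | C=[((λp. p) u)] | D=[(∅, ∅, [(λz. ((λu. (let p = 5 in 4)) (z - 3))) :: AP])]]
t=6: [S=∅ | E={u↦-2} | C=[u :: (λp. p) :: AP] | D=[(∅, ∅, [(λz. ((λu. (let p = 5 in 4)) (z - 3))) :: AP])]]
t=7: [S=[-2] | E={u↦-2} | C=[(λp. p) :: AP] | D=[(∅, ∅, [(λz. ((λu. (let p = 5 in 4)) (z - 3))) :: AP])]]
t=8: [S=[clo(λp. p, {u↦-2}) :: -2] | E={u↦-2} | C=[AP] | D=[(∅, ∅, [(λz. ((λu. (let p = 5 in 4)) (z - 3))) :: AP])]]
t=9: [S=∅ | E={p↦-2, u↦-2} | C=[p] | D=[(∅, {u↦-2}, ∅) :: (∅, ∅, [(λz. ((λu. (let p = 5 in 4)) (z - 3))) :: AP])]]
t=10: [S=[-2] | E={p↦-2, u↦-2} | C=∅ | D=[(∅, {u↦-2}, ∅) :: (∅, ∅, [(λz. ((λu. (let p = 5 in 4)) (z - 3))) :: AP])]]
t=11: [S=[-2] | E={u↦-2} | C=∅ | D=[(∅, ∅, [(λz. ((λu. (let p = 5 in 4)) (z - 3))) :: AP])]]
t=12: [S=[-2] | E=∅ | C=[(λz. ((λu. (let p = 5 in 4)) (z - 3))) :: AP] | D=∅]
t=13: [S=[clo(λz. ((λu. (let p = 5 in 4)) (z - 3)), ∅) :: -2] | E=∅ | C=[AP] | D=∅]
t=14: [S=∅ | E={z↦-2} | C=[((λu. (let p = 5 in 4)) (z - 3))] | D=[(∅, ∅, ∅)]]
t=15: [S=∅ | E={z↦-2} | C=[(z - 3) :: (λu. (let p = 5 in 4)) :: AP] | D=[(∅, ∅, ∅)]]
t=16: [S=∅ | E={z↦-2} | C=[z :: 3 :: PRIM2(sub) :: (λu. (let p = 5 in 4)) :: AP] | D=[(∅, ∅, ∅)]]
t=17: [S=[-2] | E={z↦-2} | C=[3 :: PRIM2(sub) :: (λu. (let p = 5 in 4)) :: AP] | D=[(∅, ∅, ∅)]]
t=18: [S=[3 :: -2] | E={z↦-2} | C=[PRIM2(sub) :: (λu. (let p = 5 in 4)) :: AP] | D=[(∅, ∅, ∅)]]
t=19: [S=[-5] | E={z↦-2} | C=[(λu. (let p = 5 in 4)) :: AP] | D=[(∅, ∅, ∅)]]
t=20: [S=[clo(λu. (let p = 5 in 4), {z↦-2}) :: -5] | E={z↦-2} | C=[AP] | D=[(∅, ∅, ∅)]]
t=21: [S=∅ | E={u↦-5, z↦-2} | C=[(let p = 5 in 4)] | D=[(∅, {z↦-2}, ∅) :: (∅, ∅, ∅)]]
t=22: [S=∅ | E={u↦-5, z↦-2} | C=[5 :: (λp. 4) :: AP] | D=[(∅, {z↦-2}, ∅) :: (∅, ∅, ∅)]]
t=23: [S=[5] | E={u↦-5, z↦-2} | C=[(λp. 4) :: AP] | D=[(∅, {z↦-2}, ∅) :: (∅, ∅, ∅)]]
t=24: [S=[clo(λp. 4, {u↦-5, z↦-2}) :: 5] | E={u↦-5, z↦-2} | C=[AP] | D=[(∅, {z↦-2}, ∅) :: (∅, ∅, ∅)]]
t=25: [S=∅ | E={p↦5, u↦-5, z↦-2} | C=[4] | D=[(∅, {u↦-5, z↦-2}, ∅) :: (∅, {z↦-2}, ∅) :: (∅, ∅, ∅)]]
t=26: [S=[4] | E={p↦5, u↦-5, z↦-2} | C=∅ | D=[(∅, {u↦-5, z↦-2}, ∅) :: (∅, {z↦-2}, ∅) :: (∅, ∅, ∅)]]
t=27: [S=[4] | E={u↦-5, z↦-2} | C=∅ | D=[(∅, {z↦-2}, ∅) :: (∅, ∅, ∅)]]
t=28: [S=[4] | E={z↦-2} | C=∅ | D=[(∅, ∅, ∅)]]
t=29: [S=[4] | E=∅ | C=∅ | D=∅]
→ final value 4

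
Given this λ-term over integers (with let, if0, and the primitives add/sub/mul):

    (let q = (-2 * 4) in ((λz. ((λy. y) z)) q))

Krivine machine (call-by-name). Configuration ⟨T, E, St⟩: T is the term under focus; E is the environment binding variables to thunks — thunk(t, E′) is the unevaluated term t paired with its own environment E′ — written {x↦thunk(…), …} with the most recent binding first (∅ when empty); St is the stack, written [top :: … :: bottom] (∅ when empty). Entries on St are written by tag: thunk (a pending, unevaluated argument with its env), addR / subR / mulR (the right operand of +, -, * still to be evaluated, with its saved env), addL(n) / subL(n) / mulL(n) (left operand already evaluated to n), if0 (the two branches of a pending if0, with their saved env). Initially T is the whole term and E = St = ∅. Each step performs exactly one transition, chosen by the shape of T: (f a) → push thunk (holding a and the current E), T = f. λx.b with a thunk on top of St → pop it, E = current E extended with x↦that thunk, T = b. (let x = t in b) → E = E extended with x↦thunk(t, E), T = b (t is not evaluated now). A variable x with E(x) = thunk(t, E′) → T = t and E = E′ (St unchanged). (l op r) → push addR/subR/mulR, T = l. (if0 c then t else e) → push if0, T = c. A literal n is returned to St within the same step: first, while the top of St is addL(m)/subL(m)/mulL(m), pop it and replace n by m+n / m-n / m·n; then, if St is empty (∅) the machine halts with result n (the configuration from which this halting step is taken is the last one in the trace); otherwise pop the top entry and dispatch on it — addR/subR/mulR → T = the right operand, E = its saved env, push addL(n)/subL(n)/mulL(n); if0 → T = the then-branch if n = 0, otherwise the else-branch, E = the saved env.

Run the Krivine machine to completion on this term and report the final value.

0. [T=(let q = (-2 * 4) in ((λz. ((λy. y) z)) q)) | E=∅ | St=∅]
1. [T=((λz. ((λy. y) z)) q) | E={q↦thunk((-2 * 4), ∅)} | St=∅]
2. [T=(λz. ((λy. y) z)) | E={q↦thunk((-2 * 4), ∅)} | St=[thunk]]
3. [T=((λy. y) z) | E={z↦thunk(q, {q↦thunk((-2 * 4), ∅)}), q↦thunk((-2 * 4), ∅)} | St=∅]
4. [T=(λy. y) | E={z↦thunk(q, {q↦thunk((-2 * 4), ∅)}), q↦thunk((-2 * 4), ∅)} | St=[thunk]]
5. [T=y | E={y↦thunk(z, {z↦thunk(q, {q↦thunk((-2 * 4), ∅)}), q↦thunk((-2 * 4), ∅)}), z↦thunk(q, {q↦thunk((-2 * 4), ∅)}), q↦thunk((-2 * 4), ∅)} | St=∅]
6. [T=z | E={z↦thunk(q, {q↦thunk((-2 * 4), ∅)}), q↦thunk((-2 * 4), ∅)} | St=∅]
7. [T=q | E={q↦thunk((-2 * 4), ∅)} | St=∅]
8. [T=(-2 * 4) | E=∅ | St=∅]
9. [T=-2 | E=∅ | St=[mulR]]
10. [T=4 | E=∅ | St=[mulL(-2)]]
→ final value -8

Answer: -8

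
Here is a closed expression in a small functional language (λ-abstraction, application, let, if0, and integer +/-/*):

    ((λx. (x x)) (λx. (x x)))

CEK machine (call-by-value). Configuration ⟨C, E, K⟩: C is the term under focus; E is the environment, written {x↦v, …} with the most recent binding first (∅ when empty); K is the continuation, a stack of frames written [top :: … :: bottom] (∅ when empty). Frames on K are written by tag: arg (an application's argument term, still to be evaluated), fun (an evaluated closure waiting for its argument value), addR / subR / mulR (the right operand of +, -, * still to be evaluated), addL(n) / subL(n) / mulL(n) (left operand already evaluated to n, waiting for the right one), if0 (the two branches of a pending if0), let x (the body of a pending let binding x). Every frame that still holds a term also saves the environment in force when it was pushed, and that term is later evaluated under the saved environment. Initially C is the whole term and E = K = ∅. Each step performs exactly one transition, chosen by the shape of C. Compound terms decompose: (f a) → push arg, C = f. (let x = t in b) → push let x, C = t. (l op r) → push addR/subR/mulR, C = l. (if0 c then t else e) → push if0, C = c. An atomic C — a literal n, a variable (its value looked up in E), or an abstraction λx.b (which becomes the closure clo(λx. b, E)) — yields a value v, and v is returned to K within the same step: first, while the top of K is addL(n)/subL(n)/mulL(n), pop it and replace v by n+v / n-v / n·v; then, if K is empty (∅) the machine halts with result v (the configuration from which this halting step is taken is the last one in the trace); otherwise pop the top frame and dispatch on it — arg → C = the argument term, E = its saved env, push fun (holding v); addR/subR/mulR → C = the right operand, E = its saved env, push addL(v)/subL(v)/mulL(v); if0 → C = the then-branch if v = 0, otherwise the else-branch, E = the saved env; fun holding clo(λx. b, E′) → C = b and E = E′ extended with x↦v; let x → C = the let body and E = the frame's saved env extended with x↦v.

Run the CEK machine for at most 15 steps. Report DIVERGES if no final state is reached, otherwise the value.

[0] <C=((λx. (x x)) (λx. (x x))), E=∅, K=∅>
[1] <C=(λx. (x x)), E=∅, K=[arg]>
[2] <C=(λx. (x x)), E=∅, K=[fun]>
[3] <C=(x x), E={x↦clo(λx. (x x), ∅)}, K=∅>
[4] <C=x, E={x↦clo(λx. (x x), ∅)}, K=[arg]>
[5] <C=x, E={x↦clo(λx. (x x), ∅)}, K=[fun]>
… configuration repeats with period 3 (steps 3–5 recur indefinitely) …

Answer: DIVERGES (no final state within 15 steps)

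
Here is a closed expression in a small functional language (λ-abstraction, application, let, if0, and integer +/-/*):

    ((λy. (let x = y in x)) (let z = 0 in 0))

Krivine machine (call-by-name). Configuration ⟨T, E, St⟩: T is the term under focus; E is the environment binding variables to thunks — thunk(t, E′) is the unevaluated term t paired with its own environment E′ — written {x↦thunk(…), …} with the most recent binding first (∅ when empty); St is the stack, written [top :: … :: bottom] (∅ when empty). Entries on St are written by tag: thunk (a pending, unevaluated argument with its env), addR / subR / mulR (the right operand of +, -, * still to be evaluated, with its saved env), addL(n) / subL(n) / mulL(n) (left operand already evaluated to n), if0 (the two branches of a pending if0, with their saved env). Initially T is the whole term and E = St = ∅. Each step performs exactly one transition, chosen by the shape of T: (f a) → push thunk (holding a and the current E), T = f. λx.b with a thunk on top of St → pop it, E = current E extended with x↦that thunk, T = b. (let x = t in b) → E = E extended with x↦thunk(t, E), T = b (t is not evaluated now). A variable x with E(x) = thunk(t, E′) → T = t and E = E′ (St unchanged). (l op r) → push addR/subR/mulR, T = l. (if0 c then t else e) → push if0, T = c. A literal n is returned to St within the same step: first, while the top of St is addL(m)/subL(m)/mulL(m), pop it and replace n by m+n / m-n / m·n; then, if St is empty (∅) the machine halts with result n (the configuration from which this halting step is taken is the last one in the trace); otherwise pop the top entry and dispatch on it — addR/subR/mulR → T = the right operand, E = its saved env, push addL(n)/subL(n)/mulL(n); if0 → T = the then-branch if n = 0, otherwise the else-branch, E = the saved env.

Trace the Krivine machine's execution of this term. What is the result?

Answer: 0

Machine steps:
0. ⟨T=((λy. (let x = y in x)) (let z = 0 in 0)); E=∅; St=∅⟩
1. ⟨T=(λy. (let x = y in x)); E=∅; St=[thunk]⟩
2. ⟨T=(let x = y in x); E={y↦thunk((let z = 0 in 0), ∅)}; St=∅⟩
3. ⟨T=x; E={x↦thunk(y, {y↦thunk((let z = 0 in 0), ∅)}), y↦thunk((let z = 0 in 0), ∅)}; St=∅⟩
4. ⟨T=y; E={y↦thunk((let z = 0 in 0), ∅)}; St=∅⟩
5. ⟨T=(let z = 0 in 0); E=∅; St=∅⟩
6. ⟨T=0; E={z↦thunk(0, ∅)}; St=∅⟩
→ final value 0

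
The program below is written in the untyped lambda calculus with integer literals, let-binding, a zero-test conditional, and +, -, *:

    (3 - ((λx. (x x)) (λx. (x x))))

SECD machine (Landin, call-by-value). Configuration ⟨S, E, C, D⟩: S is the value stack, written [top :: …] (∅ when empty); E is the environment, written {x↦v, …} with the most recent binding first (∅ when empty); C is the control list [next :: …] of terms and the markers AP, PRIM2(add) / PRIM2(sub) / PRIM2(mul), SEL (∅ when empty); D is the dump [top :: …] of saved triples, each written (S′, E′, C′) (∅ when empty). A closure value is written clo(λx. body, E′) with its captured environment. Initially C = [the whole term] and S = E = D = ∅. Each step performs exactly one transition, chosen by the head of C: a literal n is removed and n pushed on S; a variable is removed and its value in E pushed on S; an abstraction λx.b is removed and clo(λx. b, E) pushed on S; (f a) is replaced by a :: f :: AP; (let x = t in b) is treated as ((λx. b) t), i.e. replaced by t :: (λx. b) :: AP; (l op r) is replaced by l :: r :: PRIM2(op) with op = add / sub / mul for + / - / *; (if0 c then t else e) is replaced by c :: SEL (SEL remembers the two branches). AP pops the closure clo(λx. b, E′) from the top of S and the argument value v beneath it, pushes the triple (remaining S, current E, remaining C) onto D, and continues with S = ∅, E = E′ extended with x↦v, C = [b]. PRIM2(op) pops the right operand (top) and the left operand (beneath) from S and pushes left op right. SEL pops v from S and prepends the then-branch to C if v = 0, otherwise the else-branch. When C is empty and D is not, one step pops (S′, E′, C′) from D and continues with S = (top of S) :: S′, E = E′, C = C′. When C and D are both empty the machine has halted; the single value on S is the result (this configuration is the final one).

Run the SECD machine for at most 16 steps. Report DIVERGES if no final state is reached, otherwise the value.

t=0: ⟨S=∅; E=∅; C=[(3 - ((λx. (x x)) (λx. (x x))))]; D=∅⟩
t=1: ⟨S=∅; E=∅; C=[3 :: ((λx. (x x)) (λx. (x x))) :: PRIM2(sub)]; D=∅⟩
t=2: ⟨S=[3]; E=∅; C=[((λx. (x x)) (λx. (x x))) :: PRIM2(sub)]; D=∅⟩
t=3: ⟨S=[3]; E=∅; C=[(λx. (x x)) :: (λx. (x x)) :: AP :: PRIM2(sub)]; D=∅⟩
t=4: ⟨S=[clo(λx. (x x), ∅) :: 3]; E=∅; C=[(λx. (x x)) :: AP :: PRIM2(sub)]; D=∅⟩
t=5: ⟨S=[clo(λx. (x x), ∅) :: clo(λx. (x x), ∅) :: 3]; E=∅; C=[AP :: PRIM2(sub)]; D=∅⟩
t=6: ⟨S=∅; E={x↦clo(λx. (x x), ∅)}; C=[(x x)]; D=[([3], ∅, [PRIM2(sub)])]⟩
t=7: ⟨S=∅; E={x↦clo(λx. (x x), ∅)}; C=[x :: x :: AP]; D=[([3], ∅, [PRIM2(sub)])]⟩
t=8: ⟨S=[clo(λx. (x x), ∅)]; E={x↦clo(λx. (x x), ∅)}; C=[x :: AP]; D=[([3], ∅, [PRIM2(sub)])]⟩
t=9: ⟨S=[clo(λx. (x x), ∅) :: clo(λx. (x x), ∅)]; E={x↦clo(λx. (x x), ∅)}; C=[AP]; D=[([3], ∅, [PRIM2(sub)])]⟩
t=10: ⟨S=∅; E={x↦clo(λx. (x x), ∅)}; C=[(x x)]; D=[(∅, {x↦clo(λx. (x x), ∅)}, ∅) :: ([3], ∅, [PRIM2(sub)])]⟩
t=11: ⟨S=∅; E={x↦clo(λx. (x x), ∅)}; C=[x :: x :: AP]; D=[(∅, {x↦clo(λx. (x x), ∅)}, ∅) :: ([3], ∅, [PRIM2(sub)])]⟩
t=12: ⟨S=[clo(λx. (x x), ∅)]; E={x↦clo(λx. (x x), ∅)}; C=[x :: AP]; D=[(∅, {x↦clo(λx. (x x), ∅)}, ∅) :: ([3], ∅, [PRIM2(sub)])]⟩
t=13: ⟨S=[clo(λx. (x x), ∅) :: clo(λx. (x x), ∅)]; E={x↦clo(λx. (x x), ∅)}; C=[AP]; D=[(∅, {x↦clo(λx. (x x), ∅)}, ∅) :: ([3], ∅, [PRIM2(sub)])]⟩
t=14: ⟨S=∅; E={x↦clo(λx. (x x), ∅)}; C=[(x x)]; D=[(∅, {x↦clo(λx. (x x), ∅)}, ∅) :: (∅, {x↦clo(λx. (x x), ∅)}, ∅) :: ([3], ∅, [PRIM2(sub)])]⟩
t=15: ⟨S=∅; E={x↦clo(λx. (x x), ∅)}; C=[x :: x :: AP]; D=[(∅, {x↦clo(λx. (x x), ∅)}, ∅) :: (∅, {x↦clo(λx. (x x), ∅)}, ∅) :: ([3], ∅, [PRIM2(sub)])]⟩
t=16: ⟨S=[clo(λx. (x x), ∅)]; E={x↦clo(λx. (x x), ∅)}; C=[x :: AP]; D=[(∅, {x↦clo(λx. (x x), ∅)}, ∅) :: (∅, {x↦clo(λx. (x x), ∅)}, ∅) :: ([3], ∅, [PRIM2(sub)])]⟩
→ 16 transitions taken and the configuration is still not final: no result within 16 steps

Answer: DIVERGES (no final state within 16 steps)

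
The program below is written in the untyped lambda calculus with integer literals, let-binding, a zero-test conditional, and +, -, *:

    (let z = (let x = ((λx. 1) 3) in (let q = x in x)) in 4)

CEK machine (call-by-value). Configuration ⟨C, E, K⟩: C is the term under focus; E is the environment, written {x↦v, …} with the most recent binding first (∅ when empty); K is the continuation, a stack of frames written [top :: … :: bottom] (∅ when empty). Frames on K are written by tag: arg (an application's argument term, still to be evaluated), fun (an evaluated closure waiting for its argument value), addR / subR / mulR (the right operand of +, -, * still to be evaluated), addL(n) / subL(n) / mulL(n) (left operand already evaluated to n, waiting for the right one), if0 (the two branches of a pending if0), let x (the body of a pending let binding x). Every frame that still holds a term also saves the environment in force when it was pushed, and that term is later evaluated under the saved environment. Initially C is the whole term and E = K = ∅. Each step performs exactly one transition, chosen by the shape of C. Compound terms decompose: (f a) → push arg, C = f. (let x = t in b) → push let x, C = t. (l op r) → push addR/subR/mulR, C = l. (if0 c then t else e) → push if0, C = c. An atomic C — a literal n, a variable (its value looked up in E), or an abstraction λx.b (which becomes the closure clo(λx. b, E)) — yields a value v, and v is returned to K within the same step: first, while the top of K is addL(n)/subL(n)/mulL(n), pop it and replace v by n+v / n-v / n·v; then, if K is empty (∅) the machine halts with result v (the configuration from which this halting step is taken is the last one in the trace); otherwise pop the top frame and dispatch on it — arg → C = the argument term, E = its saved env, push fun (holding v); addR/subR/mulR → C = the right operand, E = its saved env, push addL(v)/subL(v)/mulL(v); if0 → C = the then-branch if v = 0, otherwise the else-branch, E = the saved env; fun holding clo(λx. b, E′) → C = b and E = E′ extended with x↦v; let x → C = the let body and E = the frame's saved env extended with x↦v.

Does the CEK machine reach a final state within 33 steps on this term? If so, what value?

t=0: [C=(let z = (let x = ((λx. 1) 3) in (let q = x in x)) in 4) | E=∅ | K=∅]
t=1: [C=(let x = ((λx. 1) 3) in (let q = x in x)) | E=∅ | K=[let z]]
t=2: [C=((λx. 1) 3) | E=∅ | K=[let x :: let z]]
t=3: [C=(λx. 1) | E=∅ | K=[arg :: let x :: let z]]
t=4: [C=3 | E=∅ | K=[fun :: let x :: let z]]
t=5: [C=1 | E={x↦3} | K=[let x :: let z]]
t=6: [C=(let q = x in x) | E={x↦1} | K=[let z]]
t=7: [C=x | E={x↦1} | K=[let q :: let z]]
t=8: [C=x | E={q↦1, x↦1} | K=[let z]]
t=9: [C=4 | E={z↦1} | K=∅]
→ final value 4

Answer: 4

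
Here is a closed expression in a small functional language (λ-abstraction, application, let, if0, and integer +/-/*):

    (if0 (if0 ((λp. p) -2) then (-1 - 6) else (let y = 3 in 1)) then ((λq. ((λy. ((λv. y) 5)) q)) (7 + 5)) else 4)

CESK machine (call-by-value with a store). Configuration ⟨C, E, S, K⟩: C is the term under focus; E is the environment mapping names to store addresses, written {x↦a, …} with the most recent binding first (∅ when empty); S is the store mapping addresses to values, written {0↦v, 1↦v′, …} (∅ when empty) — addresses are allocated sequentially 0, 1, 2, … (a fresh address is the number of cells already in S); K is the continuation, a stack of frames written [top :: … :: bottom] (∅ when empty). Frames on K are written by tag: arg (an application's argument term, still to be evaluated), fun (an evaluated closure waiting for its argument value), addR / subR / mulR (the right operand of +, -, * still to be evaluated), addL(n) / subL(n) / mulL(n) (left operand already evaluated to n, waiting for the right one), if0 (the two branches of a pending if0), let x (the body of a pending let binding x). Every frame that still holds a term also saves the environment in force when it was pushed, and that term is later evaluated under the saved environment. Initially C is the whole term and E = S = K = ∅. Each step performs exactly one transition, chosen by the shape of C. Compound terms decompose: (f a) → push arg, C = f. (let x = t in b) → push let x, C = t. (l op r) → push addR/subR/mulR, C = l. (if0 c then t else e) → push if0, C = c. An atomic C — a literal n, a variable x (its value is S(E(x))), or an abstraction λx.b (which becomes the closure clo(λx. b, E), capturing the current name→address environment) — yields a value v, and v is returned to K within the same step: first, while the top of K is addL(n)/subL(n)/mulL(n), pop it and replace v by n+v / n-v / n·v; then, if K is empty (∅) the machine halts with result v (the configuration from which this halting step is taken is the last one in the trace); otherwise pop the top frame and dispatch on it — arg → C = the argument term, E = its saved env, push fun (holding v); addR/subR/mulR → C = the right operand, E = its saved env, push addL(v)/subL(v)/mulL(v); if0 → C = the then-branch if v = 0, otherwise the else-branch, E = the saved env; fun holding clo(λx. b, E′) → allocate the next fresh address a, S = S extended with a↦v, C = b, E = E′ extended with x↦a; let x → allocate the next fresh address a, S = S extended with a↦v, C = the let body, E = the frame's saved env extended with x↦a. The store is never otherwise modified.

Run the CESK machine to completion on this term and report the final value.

Answer: 4

Derivation:
step 0: [C=(if0 (if0 ((λp. p) -2) then (-1 - 6) else (let y = 3 in 1)) then ((λq. ((λy. ((λv. y) 5)) q)) (7 + 5)) else 4) | E=∅ | S=∅ | K=∅]
step 1: [C=(if0 ((λp. p) -2) then (-1 - 6) else (let y = 3 in 1)) | E=∅ | S=∅ | K=[if0]]
step 2: [C=((λp. p) -2) | E=∅ | S=∅ | K=[if0 :: if0]]
step 3: [C=(λp. p) | E=∅ | S=∅ | K=[arg :: if0 :: if0]]
step 4: [C=-2 | E=∅ | S=∅ | K=[fun :: if0 :: if0]]
step 5: [C=p | E={p↦0} | S={0↦-2} | K=[if0 :: if0]]
step 6: [C=(let y = 3 in 1) | E=∅ | S={0↦-2} | K=[if0]]
step 7: [C=3 | E=∅ | S={0↦-2} | K=[let y :: if0]]
step 8: [C=1 | E={y↦1} | S={0↦-2, 1↦3} | K=[if0]]
step 9: [C=4 | E=∅ | S={0↦-2, 1↦3} | K=∅]
→ final value 4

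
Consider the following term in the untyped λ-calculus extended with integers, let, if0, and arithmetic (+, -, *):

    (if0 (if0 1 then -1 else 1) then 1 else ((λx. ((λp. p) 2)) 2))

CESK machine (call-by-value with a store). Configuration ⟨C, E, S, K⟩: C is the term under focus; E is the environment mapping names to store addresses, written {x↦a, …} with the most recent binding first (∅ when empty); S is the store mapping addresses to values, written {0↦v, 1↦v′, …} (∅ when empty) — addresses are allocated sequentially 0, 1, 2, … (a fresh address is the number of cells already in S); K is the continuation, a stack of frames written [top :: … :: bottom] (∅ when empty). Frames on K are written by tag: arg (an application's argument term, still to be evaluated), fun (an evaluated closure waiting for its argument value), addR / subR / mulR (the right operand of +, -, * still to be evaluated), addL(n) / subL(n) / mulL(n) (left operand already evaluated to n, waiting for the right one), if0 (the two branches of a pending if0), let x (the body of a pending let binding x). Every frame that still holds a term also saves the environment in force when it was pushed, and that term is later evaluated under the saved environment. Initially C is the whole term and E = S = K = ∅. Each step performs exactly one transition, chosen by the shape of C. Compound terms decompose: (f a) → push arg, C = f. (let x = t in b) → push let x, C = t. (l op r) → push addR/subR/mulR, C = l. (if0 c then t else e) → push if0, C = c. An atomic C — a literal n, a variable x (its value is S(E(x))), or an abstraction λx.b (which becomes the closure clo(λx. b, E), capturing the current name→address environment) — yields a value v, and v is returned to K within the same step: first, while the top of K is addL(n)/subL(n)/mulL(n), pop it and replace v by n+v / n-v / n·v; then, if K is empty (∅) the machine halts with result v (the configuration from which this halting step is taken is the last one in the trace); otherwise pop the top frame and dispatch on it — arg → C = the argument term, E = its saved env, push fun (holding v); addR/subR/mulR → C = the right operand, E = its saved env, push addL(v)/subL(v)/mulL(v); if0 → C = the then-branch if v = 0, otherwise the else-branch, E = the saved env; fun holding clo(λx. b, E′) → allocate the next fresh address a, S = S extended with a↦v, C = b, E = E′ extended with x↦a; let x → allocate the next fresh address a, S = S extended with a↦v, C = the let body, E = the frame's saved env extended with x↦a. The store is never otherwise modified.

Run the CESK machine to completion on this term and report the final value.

t=0: [C=(if0 (if0 1 then -1 else 1) then 1 else ((λx. ((λp. p) 2)) 2)) | E=∅ | S=∅ | K=∅]
t=1: [C=(if0 1 then -1 else 1) | E=∅ | S=∅ | K=[if0]]
t=2: [C=1 | E=∅ | S=∅ | K=[if0 :: if0]]
t=3: [C=1 | E=∅ | S=∅ | K=[if0]]
t=4: [C=((λx. ((λp. p) 2)) 2) | E=∅ | S=∅ | K=∅]
t=5: [C=(λx. ((λp. p) 2)) | E=∅ | S=∅ | K=[arg]]
t=6: [C=2 | E=∅ | S=∅ | K=[fun]]
t=7: [C=((λp. p) 2) | E={x↦0} | S={0↦2} | K=∅]
t=8: [C=(λp. p) | E={x↦0} | S={0↦2} | K=[arg]]
t=9: [C=2 | E={x↦0} | S={0↦2} | K=[fun]]
t=10: [C=p | E={p↦1, x↦0} | S={0↦2, 1↦2} | K=∅]
→ final value 2

Answer: 2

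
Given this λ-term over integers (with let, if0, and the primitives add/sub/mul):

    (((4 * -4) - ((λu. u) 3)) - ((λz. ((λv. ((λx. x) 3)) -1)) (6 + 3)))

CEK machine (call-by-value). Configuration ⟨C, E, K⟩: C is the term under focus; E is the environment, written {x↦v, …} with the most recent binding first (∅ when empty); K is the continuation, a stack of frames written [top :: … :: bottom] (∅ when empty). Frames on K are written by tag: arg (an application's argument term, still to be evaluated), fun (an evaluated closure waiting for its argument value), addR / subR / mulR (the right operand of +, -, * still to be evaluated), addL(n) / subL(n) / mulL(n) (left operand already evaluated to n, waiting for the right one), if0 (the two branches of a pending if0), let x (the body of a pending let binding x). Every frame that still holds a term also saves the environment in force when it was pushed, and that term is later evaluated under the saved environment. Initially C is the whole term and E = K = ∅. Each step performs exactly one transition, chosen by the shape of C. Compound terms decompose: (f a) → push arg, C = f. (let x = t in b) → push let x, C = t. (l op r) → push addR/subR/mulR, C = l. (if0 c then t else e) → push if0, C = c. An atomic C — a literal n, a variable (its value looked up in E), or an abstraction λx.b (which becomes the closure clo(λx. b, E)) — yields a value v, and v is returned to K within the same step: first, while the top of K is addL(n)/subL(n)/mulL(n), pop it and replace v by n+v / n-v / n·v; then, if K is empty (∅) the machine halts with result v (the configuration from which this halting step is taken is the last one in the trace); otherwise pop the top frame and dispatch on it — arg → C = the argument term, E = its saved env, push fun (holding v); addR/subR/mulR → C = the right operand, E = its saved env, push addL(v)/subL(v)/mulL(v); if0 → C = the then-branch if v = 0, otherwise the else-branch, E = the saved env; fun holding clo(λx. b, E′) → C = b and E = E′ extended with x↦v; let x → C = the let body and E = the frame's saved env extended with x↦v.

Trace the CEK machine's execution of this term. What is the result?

step 0: ⟨C=(((4 * -4) - ((λu. u) 3)) - ((λz. ((λv. ((λx. x) 3)) -1)) (6 + 3))); E=∅; K=∅⟩
step 1: ⟨C=((4 * -4) - ((λu. u) 3)); E=∅; K=[subR]⟩
step 2: ⟨C=(4 * -4); E=∅; K=[subR :: subR]⟩
step 3: ⟨C=4; E=∅; K=[mulR :: subR :: subR]⟩
step 4: ⟨C=-4; E=∅; K=[mulL(4) :: subR :: subR]⟩
step 5: ⟨C=((λu. u) 3); E=∅; K=[subL(-16) :: subR]⟩
step 6: ⟨C=(λu. u); E=∅; K=[arg :: subL(-16) :: subR]⟩
step 7: ⟨C=3; E=∅; K=[fun :: subL(-16) :: subR]⟩
step 8: ⟨C=u; E={u↦3}; K=[subL(-16) :: subR]⟩
step 9: ⟨C=((λz. ((λv. ((λx. x) 3)) -1)) (6 + 3)); E=∅; K=[subL(-19)]⟩
step 10: ⟨C=(λz. ((λv. ((λx. x) 3)) -1)); E=∅; K=[arg :: subL(-19)]⟩
step 11: ⟨C=(6 + 3); E=∅; K=[fun :: subL(-19)]⟩
step 12: ⟨C=6; E=∅; K=[addR :: fun :: subL(-19)]⟩
step 13: ⟨C=3; E=∅; K=[addL(6) :: fun :: subL(-19)]⟩
step 14: ⟨C=((λv. ((λx. x) 3)) -1); E={z↦9}; K=[subL(-19)]⟩
step 15: ⟨C=(λv. ((λx. x) 3)); E={z↦9}; K=[arg :: subL(-19)]⟩
step 16: ⟨C=-1; E={z↦9}; K=[fun :: subL(-19)]⟩
step 17: ⟨C=((λx. x) 3); E={v↦-1, z↦9}; K=[subL(-19)]⟩
step 18: ⟨C=(λx. x); E={v↦-1, z↦9}; K=[arg :: subL(-19)]⟩
step 19: ⟨C=3; E={v↦-1, z↦9}; K=[fun :: subL(-19)]⟩
step 20: ⟨C=x; E={x↦3, v↦-1, z↦9}; K=[subL(-19)]⟩
→ final value -22

Answer: -22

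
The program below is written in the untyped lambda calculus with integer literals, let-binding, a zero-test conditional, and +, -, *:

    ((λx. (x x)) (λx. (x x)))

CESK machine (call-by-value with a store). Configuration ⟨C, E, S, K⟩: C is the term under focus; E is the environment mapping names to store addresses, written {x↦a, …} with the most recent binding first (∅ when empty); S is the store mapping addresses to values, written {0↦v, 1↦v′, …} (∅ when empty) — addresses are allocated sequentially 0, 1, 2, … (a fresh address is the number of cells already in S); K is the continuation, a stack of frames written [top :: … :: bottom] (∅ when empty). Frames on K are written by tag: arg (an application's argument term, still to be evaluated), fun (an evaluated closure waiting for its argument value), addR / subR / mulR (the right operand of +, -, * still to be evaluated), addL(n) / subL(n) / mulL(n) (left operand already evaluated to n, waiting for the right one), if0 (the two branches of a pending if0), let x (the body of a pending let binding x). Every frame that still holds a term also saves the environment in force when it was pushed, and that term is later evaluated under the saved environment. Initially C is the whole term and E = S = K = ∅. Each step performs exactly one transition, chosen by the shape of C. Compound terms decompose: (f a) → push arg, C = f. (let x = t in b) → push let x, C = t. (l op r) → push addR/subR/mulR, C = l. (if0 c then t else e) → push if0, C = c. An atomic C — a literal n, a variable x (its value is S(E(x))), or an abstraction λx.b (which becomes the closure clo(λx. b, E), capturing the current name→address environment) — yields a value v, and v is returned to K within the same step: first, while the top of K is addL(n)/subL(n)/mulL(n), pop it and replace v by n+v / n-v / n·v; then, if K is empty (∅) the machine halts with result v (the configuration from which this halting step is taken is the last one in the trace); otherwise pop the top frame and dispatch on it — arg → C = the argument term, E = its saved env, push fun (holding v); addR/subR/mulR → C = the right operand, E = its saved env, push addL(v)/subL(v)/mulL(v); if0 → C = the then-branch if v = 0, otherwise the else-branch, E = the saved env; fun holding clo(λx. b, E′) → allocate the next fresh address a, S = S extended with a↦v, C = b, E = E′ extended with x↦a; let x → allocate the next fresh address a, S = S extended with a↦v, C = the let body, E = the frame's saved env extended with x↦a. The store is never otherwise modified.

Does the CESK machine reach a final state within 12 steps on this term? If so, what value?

[0] ⟨C=((λx. (x x)) (λx. (x x))); E=∅; S=∅; K=∅⟩
[1] ⟨C=(λx. (x x)); E=∅; S=∅; K=[arg]⟩
[2] ⟨C=(λx. (x x)); E=∅; S=∅; K=[fun]⟩
[3] ⟨C=(x x); E={x↦0}; S={0↦clo(λx. (x x), ∅)}; K=∅⟩
[4] ⟨C=x; E={x↦0}; S={0↦clo(λx. (x x), ∅)}; K=[arg]⟩
[5] ⟨C=x; E={x↦0}; S={0↦clo(λx. (x x), ∅)}; K=[fun]⟩
[6] ⟨C=(x x); E={x↦1}; S={0↦clo(λx. (x x), ∅), 1↦clo(λx. (x x), ∅)}; K=∅⟩
[7] ⟨C=x; E={x↦1}; S={0↦clo(λx. (x x), ∅), 1↦clo(λx. (x x), ∅)}; K=[arg]⟩
[8] ⟨C=x; E={x↦1}; S={0↦clo(λx. (x x), ∅), 1↦clo(λx. (x x), ∅)}; K=[fun]⟩
[9] ⟨C=(x x); E={x↦2}; S={0↦clo(λx. (x x), ∅), 1↦clo(λx. (x x), ∅), 2↦clo(λx. (x x), ∅)}; K=∅⟩
[10] ⟨C=x; E={x↦2}; S={0↦clo(λx. (x x), ∅), 1↦clo(λx. (x x), ∅), 2↦clo(λx. (x x), ∅)}; K=[arg]⟩
[11] ⟨C=x; E={x↦2}; S={0↦clo(λx. (x x), ∅), 1↦clo(λx. (x x), ∅), 2↦clo(λx. (x x), ∅)}; K=[fun]⟩
[12] ⟨C=(x x); E={x↦3}; S={0↦clo(λx. (x x), ∅), 1↦clo(λx. (x x), ∅), 2↦clo(λx. (x x), ∅), 3↦clo(λx. (x x), ∅)}; K=∅⟩
→ 12 transitions taken and the configuration is still not final: no result within 12 steps

Answer: DIVERGES (no final state within 12 steps)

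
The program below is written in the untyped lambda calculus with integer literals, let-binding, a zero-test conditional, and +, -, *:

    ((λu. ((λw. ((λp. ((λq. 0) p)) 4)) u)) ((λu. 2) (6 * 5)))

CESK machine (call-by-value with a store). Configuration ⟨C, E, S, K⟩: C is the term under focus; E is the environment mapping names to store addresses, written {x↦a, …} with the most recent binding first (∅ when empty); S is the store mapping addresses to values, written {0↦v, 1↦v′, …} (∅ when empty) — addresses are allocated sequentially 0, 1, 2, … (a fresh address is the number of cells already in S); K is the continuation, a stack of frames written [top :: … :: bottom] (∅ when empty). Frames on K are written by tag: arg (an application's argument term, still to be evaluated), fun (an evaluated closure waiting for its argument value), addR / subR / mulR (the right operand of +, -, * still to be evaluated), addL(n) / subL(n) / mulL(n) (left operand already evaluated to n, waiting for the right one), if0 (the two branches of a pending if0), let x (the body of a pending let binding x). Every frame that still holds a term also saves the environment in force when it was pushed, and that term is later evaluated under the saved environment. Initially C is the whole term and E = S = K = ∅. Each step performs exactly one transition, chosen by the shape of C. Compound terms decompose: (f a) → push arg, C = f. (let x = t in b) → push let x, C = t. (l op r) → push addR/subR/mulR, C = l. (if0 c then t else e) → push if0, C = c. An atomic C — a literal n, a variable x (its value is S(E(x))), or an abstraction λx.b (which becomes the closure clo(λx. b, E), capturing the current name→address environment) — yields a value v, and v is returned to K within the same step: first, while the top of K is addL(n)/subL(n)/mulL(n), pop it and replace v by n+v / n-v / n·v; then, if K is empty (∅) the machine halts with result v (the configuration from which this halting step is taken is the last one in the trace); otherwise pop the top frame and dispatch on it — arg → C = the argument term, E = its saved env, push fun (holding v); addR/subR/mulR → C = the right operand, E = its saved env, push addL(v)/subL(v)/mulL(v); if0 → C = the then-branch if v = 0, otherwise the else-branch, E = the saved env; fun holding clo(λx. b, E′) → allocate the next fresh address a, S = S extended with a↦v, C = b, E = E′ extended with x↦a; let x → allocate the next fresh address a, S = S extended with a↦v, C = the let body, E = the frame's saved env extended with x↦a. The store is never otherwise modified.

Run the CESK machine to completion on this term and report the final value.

Answer: 0

Derivation:
t=0: ⟨C=((λu. ((λw. ((λp. ((λq. 0) p)) 4)) u)) ((λu. 2) (6 * 5))); E=∅; S=∅; K=∅⟩
t=1: ⟨C=(λu. ((λw. ((λp. ((λq. 0) p)) 4)) u)); E=∅; S=∅; K=[arg]⟩
t=2: ⟨C=((λu. 2) (6 * 5)); E=∅; S=∅; K=[fun]⟩
t=3: ⟨C=(λu. 2); E=∅; S=∅; K=[arg :: fun]⟩
t=4: ⟨C=(6 * 5); E=∅; S=∅; K=[fun :: fun]⟩
t=5: ⟨C=6; E=∅; S=∅; K=[mulR :: fun :: fun]⟩
t=6: ⟨C=5; E=∅; S=∅; K=[mulL(6) :: fun :: fun]⟩
t=7: ⟨C=2; E={u↦0}; S={0↦30}; K=[fun]⟩
t=8: ⟨C=((λw. ((λp. ((λq. 0) p)) 4)) u); E={u↦1}; S={0↦30, 1↦2}; K=∅⟩
t=9: ⟨C=(λw. ((λp. ((λq. 0) p)) 4)); E={u↦1}; S={0↦30, 1↦2}; K=[arg]⟩
t=10: ⟨C=u; E={u↦1}; S={0↦30, 1↦2}; K=[fun]⟩
t=11: ⟨C=((λp. ((λq. 0) p)) 4); E={w↦2, u↦1}; S={0↦30, 1↦2, 2↦2}; K=∅⟩
t=12: ⟨C=(λp. ((λq. 0) p)); E={w↦2, u↦1}; S={0↦30, 1↦2, 2↦2}; K=[arg]⟩
t=13: ⟨C=4; E={w↦2, u↦1}; S={0↦30, 1↦2, 2↦2}; K=[fun]⟩
t=14: ⟨C=((λq. 0) p); E={p↦3, w↦2, u↦1}; S={0↦30, 1↦2, 2↦2, 3↦4}; K=∅⟩
t=15: ⟨C=(λq. 0); E={p↦3, w↦2, u↦1}; S={0↦30, 1↦2, 2↦2, 3↦4}; K=[arg]⟩
t=16: ⟨C=p; E={p↦3, w↦2, u↦1}; S={0↦30, 1↦2, 2↦2, 3↦4}; K=[fun]⟩
t=17: ⟨C=0; E={q↦4, p↦3, w↦2, u↦1}; S={0↦30, 1↦2, 2↦2, 3↦4, 4↦4}; K=∅⟩
→ final value 0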